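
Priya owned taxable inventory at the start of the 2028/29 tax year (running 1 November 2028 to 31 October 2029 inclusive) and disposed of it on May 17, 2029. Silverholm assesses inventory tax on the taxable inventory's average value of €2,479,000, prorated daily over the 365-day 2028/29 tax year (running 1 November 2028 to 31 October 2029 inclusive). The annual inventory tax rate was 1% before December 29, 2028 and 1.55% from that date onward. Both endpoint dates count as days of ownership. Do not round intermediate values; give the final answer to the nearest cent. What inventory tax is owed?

November 1 – December 28, 2028: 58 days at 1% → €2,479,000 × 1% × 58/365 = €3,939.2329
December 29, 2028 – May 17, 2029: 140 days at 1.55% → €2,479,000 × 1.55% × 140/365 = €14,738.1644
Total = €18,677.3973

€18,677.40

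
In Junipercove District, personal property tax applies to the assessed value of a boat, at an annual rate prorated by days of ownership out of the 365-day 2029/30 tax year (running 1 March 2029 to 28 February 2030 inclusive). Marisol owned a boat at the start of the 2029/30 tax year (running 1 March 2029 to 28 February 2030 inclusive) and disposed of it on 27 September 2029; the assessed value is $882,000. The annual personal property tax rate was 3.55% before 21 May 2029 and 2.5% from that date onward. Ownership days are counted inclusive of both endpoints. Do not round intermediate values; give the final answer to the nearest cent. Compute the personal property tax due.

$14,801.89

1 March – 20 May 2029: 81 days at 3.55% → $882,000 × 3.55% × 81/365 = $6,948.4685
21 May – 27 September 2029: 130 days at 2.5% → $882,000 × 2.5% × 130/365 = $7,853.4247
Total = $14,801.8932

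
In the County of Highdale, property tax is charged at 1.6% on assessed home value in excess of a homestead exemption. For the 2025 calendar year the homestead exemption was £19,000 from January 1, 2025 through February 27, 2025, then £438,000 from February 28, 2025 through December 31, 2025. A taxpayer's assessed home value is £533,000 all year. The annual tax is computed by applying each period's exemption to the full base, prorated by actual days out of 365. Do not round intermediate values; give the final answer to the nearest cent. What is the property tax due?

£2,585.29

January 1 – February 27, 2025: 58 days, exemption £19,000 → (£533,000 − £19,000) × 1.6% × 58/365 = £1,306.8274
February 28 – December 31, 2025: 307 days, exemption £438,000 → (£533,000 − £438,000) × 1.6% × 307/365 = £1,278.4658
Total = £2,585.2932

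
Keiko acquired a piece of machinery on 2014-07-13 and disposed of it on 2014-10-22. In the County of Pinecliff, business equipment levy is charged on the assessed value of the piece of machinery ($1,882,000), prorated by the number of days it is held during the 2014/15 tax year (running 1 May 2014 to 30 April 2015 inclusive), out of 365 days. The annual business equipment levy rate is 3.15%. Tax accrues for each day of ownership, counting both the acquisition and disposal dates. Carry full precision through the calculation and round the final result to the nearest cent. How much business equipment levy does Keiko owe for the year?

Days held (2014-07-13 to 2014-10-22): 102 out of 365
Tax = $1,882,000 × 3.15% × 102/365 = $16,566.7562

$16,566.76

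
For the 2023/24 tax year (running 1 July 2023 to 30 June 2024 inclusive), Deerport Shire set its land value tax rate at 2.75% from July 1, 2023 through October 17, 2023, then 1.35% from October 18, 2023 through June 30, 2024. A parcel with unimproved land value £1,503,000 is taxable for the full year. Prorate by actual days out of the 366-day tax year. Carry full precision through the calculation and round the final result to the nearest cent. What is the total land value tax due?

£26,557.11

July 1 – October 17, 2023: 109 days at 2.75% → £1,503,000 × 2.75% × 109/366 = £12,309.4057
October 18, 2023 – June 30, 2024: 257 days at 1.35% → £1,503,000 × 1.35% × 257/366 = £14,247.7008
Total = £26,557.1066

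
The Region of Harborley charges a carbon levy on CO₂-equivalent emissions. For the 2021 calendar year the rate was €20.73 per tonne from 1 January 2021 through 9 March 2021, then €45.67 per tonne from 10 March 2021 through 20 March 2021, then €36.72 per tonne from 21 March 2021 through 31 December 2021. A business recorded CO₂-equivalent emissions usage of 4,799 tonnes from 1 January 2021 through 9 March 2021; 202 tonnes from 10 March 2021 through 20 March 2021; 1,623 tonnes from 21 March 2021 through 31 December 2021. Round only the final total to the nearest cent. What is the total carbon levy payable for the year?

1 January – 9 March 2021: 4,799 tonnes at €20.73/tonne → €99,483.27
10 March – 20 March 2021: 202 tonnes at €45.67/tonne → €9,225.34
21 March – 31 December 2021: 1,623 tonnes at €36.72/tonne → €59,596.56

€168,305.17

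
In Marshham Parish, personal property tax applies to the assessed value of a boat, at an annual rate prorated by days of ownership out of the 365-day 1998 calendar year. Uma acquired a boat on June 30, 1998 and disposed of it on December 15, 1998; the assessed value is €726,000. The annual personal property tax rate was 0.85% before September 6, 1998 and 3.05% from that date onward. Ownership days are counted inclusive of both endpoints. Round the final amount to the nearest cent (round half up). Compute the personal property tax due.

June 30 – September 5, 1998: 68 days at 0.85% → €726,000 × 0.85% × 68/365 = €1,149.6658
September 6 – December 15, 1998: 101 days at 3.05% → €726,000 × 3.05% × 101/365 = €6,127.2411
Total = €7,276.9068

€7,276.91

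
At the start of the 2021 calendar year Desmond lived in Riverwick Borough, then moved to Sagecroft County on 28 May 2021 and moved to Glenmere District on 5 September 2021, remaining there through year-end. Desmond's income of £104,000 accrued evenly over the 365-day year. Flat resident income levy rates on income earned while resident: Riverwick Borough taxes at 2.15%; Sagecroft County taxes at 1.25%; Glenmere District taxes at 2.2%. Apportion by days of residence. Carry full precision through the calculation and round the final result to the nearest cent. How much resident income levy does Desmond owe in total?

Riverwick Borough, 1 January – 27 May 2021: 147 days → £104,000 × 2.15% × 147/365 = £900.5260
Sagecroft County, 28 May – 4 September 2021: 100 days → £104,000 × 1.25% × 100/365 = £356.1644
Glenmere District, 5 September – 31 December 2021: 118 days → £104,000 × 2.2% × 118/365 = £739.6822
Total = £1,996.3726

£1,996.37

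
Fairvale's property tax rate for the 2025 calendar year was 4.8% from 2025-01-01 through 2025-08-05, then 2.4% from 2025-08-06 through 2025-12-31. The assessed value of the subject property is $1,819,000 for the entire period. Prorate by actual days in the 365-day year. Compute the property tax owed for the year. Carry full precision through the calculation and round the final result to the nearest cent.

$69,610.39

2025-01-01 to 2025-08-05: 217 days at 4.8% → $1,819,000 × 4.8% × 217/365 = $51,908.7781
2025-08-06 to 2025-12-31: 148 days at 2.4% → $1,819,000 × 2.4% × 148/365 = $17,701.6110
Total = $69,610.3890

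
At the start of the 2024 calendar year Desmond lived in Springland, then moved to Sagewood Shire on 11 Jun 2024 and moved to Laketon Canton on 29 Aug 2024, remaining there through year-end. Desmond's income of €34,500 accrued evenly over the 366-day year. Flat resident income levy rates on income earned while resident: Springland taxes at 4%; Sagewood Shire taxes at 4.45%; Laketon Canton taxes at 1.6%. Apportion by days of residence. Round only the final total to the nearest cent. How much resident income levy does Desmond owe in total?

€1,130.72

Springland, 1 Jan – 10 Jun 2024: 162 days → €34,500 × 4% × 162/366 = €610.8197
Sagewood Shire, 11 Jun – 28 Aug 2024: 79 days → €34,500 × 4.45% × 79/366 = €331.3791
Laketon Canton, 29 Aug – 31 Dec 2024: 125 days → €34,500 × 1.6% × 125/366 = €188.5246
Total = €1,130.7234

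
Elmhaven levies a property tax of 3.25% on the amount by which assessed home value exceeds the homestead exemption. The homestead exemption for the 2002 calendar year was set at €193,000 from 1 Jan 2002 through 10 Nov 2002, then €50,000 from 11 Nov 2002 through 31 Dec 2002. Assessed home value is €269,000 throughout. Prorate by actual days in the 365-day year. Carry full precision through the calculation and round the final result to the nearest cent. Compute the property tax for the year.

€3,119.38

1 Jan – 10 Nov 2002: 314 days, exemption €193,000 → (€269,000 − €193,000) × 3.25% × 314/365 = €2,124.8767
11 Nov – 31 Dec 2002: 51 days, exemption €50,000 → (€269,000 − €50,000) × 3.25% × 51/365 = €994.5000
Total = €3,119.3767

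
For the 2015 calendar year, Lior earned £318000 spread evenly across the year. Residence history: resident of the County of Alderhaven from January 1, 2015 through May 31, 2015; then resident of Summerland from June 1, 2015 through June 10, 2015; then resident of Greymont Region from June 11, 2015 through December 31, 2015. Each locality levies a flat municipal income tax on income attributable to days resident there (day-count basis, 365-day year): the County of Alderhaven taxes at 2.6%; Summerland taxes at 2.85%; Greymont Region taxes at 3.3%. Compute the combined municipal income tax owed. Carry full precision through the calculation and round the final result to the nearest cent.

£9533.90

The County of Alderhaven, January 1 – May 31, 2015: 151 days → £318000 × 2.6% × 151/365 = £3420.4603
Summerland, June 1 – June 10, 2015: 10 days → £318000 × 2.85% × 10/365 = £248.3014
Greymont Region, June 11 – December 31, 2015: 204 days → £318000 × 3.3% × 204/365 = £5865.1397
Total = £9533.9014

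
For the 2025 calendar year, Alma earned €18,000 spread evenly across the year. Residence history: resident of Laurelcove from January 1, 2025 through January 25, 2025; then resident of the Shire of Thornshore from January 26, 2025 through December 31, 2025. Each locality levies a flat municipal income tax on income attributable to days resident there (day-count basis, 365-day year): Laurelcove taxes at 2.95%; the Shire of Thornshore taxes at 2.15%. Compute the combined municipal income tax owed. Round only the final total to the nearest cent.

€396.86

Laurelcove, January 1 – January 25, 2025: 25 days → €18,000 × 2.95% × 25/365 = €36.3699
The Shire of Thornshore, January 26 – December 31, 2025: 340 days → €18,000 × 2.15% × 340/365 = €360.4932
Total = €396.8630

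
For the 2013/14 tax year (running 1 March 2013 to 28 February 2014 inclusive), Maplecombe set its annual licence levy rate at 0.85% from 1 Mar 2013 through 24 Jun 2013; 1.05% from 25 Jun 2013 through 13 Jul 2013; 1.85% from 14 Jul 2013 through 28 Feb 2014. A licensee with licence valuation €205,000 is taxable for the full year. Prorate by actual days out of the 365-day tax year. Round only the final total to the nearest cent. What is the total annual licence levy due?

1 Mar – 24 Jun 2013: 116 days at 0.85% → €205,000 × 0.85% × 116/365 = €553.7808
25 Jun – 13 Jul 2013: 19 days at 1.05% → €205,000 × 1.05% × 19/365 = €112.0479
14 Jul 2013 – 28 Feb 2014: 230 days at 1.85% → €205,000 × 1.85% × 230/365 = €2,389.7945
Total = €3,055.6233

€3,055.62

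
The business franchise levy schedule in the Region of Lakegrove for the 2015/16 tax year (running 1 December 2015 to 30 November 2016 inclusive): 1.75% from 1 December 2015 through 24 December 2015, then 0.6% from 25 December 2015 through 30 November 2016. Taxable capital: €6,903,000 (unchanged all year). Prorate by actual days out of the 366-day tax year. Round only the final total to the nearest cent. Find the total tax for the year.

1 December – 24 December 2015: 24 days at 1.75% → €6,903,000 × 1.75% × 24/366 = €7,921.4754
25 December 2015 – 30 November 2016: 342 days at 0.6% → €6,903,000 × 0.6% × 342/366 = €38,702.0656
Total = €46,623.5410

€46,623.54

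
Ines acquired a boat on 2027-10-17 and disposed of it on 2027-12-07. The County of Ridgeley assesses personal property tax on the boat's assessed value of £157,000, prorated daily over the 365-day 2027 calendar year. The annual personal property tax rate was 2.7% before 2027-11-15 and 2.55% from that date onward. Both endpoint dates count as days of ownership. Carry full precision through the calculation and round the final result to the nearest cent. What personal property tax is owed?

£589.07

2027-10-17 to 2027-11-14: 29 days at 2.7% → £157,000 × 2.7% × 29/365 = £336.7973
2027-11-15 to 2027-12-07: 23 days at 2.55% → £157,000 × 2.55% × 23/365 = £252.2753
Total = £589.0726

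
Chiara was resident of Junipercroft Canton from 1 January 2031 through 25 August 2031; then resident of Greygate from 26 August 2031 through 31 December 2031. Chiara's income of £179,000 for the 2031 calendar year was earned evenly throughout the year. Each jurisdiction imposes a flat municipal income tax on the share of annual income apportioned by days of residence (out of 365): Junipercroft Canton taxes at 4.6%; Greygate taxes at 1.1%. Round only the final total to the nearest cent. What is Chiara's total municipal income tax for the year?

Junipercroft Canton, 1 January – 25 August 2031: 237 days → £179,000 × 4.6% × 237/365 = £5,346.4603
Greygate, 26 August – 31 December 2031: 128 days → £179,000 × 1.1% × 128/365 = £690.4986
Total = £6,036.9589

£6,036.96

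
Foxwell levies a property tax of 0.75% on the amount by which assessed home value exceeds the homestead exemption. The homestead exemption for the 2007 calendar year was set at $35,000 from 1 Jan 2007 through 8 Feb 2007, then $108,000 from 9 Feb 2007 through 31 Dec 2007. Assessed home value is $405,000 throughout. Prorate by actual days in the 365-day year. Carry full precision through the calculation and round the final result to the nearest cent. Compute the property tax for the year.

$2,286.00

1 Jan – 8 Feb 2007: 39 days, exemption $35,000 → ($405,000 − $35,000) × 0.75% × 39/365 = $296.5068
9 Feb – 31 Dec 2007: 326 days, exemption $108,000 → ($405,000 − $108,000) × 0.75% × 326/365 = $1,989.4932
Total = $2,286.0000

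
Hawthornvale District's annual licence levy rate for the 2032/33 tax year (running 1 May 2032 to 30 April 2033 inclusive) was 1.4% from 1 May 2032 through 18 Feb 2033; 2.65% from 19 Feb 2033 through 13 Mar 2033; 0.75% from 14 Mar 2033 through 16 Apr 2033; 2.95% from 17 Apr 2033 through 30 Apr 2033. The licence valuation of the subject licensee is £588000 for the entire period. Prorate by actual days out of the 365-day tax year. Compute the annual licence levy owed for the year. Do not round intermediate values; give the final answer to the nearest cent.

1 May 2032 – 18 Feb 2033: 294 days at 1.4% → £588000 × 1.4% × 294/365 = £6630.7068
19 Feb – 13 Mar 2033: 23 days at 2.65% → £588000 × 2.65% × 23/365 = £981.8795
14 Mar – 16 Apr 2033: 34 days at 0.75% → £588000 × 0.75% × 34/365 = £410.7945
17 Apr – 30 Apr 2033: 14 days at 2.95% → £588000 × 2.95% × 14/365 = £665.3260
Total = £8688.7068

£8688.71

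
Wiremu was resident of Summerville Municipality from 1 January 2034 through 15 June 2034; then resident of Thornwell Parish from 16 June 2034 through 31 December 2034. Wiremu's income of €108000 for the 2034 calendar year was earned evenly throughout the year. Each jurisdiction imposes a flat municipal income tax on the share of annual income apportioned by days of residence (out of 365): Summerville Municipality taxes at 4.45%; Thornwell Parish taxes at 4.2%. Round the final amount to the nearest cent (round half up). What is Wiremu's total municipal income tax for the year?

Summerville Municipality, 1 January – 15 June 2034: 166 days → €108000 × 4.45% × 166/365 = €2185.7425
Thornwell Parish, 16 June – 31 December 2034: 199 days → €108000 × 4.2% × 199/365 = €2473.0521
Total = €4658.7945

€4658.79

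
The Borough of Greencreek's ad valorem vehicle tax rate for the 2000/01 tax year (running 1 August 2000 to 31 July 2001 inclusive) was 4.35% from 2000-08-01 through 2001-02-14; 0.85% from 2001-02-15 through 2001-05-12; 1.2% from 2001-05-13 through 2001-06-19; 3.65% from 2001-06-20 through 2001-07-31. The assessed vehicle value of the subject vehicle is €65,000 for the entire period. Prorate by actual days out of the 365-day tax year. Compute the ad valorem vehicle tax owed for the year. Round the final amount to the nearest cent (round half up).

€2,019.72

2000-08-01 to 2001-02-14: 198 days at 4.35% → €65,000 × 4.35% × 198/365 = €1,533.8219
2001-02-15 to 2001-05-12: 87 days at 0.85% → €65,000 × 0.85% × 87/365 = €131.6918
2001-05-13 to 2001-06-19: 38 days at 1.2% → €65,000 × 1.2% × 38/365 = €81.2055
2001-06-20 to 2001-07-31: 42 days at 3.65% → €65,000 × 3.65% × 42/365 = €273.0000
Total = €2,019.7192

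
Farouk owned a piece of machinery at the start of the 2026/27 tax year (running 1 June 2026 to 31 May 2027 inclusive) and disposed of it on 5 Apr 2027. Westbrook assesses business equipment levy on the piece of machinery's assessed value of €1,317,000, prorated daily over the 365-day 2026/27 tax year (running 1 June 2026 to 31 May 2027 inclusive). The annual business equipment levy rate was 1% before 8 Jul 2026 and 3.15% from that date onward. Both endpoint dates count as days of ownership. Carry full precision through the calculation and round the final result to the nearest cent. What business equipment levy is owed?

1 Jun – 7 Jul 2026: 37 days at 1% → €1,317,000 × 1% × 37/365 = €1,335.0411
8 Jul 2026 – 5 Apr 2027: 272 days at 3.15% → €1,317,000 × 3.15% × 272/365 = €30,915.2219
Total = €32,250.2630

€32,250.26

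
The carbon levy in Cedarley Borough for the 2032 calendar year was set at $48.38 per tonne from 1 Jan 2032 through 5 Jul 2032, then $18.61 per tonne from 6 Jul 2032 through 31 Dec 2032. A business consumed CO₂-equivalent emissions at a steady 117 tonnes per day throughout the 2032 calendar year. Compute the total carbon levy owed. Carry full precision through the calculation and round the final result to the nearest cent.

$1,448,255.25

1 Jan – 5 Jul 2032: 187 days × 117 tonnes/day = 21,879 tonnes at $48.38/tonne → $1,058,506.02
6 Jul – 31 Dec 2032: 179 days × 117 tonnes/day = 20,943 tonnes at $18.61/tonne → $389,749.23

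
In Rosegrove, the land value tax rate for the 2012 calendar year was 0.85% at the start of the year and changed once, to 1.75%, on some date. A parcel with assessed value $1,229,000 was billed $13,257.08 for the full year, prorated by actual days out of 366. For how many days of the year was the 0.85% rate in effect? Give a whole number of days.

273 days

Let d = days at the first rate; then 366 − d days at the second rate.
$1,229,000 × [0.85%·d + 1.75%·(366−d)] / 366 = $13,257.08
Solving gives d = 273, so the new rate took effect on 30 Sep 2012.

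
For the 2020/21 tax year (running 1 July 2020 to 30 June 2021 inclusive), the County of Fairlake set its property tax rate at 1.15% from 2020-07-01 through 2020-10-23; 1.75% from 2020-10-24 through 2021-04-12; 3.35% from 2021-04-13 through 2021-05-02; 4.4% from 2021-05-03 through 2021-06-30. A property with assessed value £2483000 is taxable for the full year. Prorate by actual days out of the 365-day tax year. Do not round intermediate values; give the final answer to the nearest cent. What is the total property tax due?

£51571.57

2020-07-01 to 2020-10-23: 115 days at 1.15% → £2483000 × 1.15% × 115/365 = £8996.6233
2020-10-24 to 2021-04-12: 171 days at 1.75% → £2483000 × 1.75% × 171/365 = £20357.1986
2021-04-13 to 2021-05-02: 20 days at 3.35% → £2483000 × 3.35% × 20/365 = £4557.8356
2021-05-03 to 2021-06-30: 59 days at 4.4% → £2483000 × 4.4% × 59/365 = £17659.9123
Total = £51571.5699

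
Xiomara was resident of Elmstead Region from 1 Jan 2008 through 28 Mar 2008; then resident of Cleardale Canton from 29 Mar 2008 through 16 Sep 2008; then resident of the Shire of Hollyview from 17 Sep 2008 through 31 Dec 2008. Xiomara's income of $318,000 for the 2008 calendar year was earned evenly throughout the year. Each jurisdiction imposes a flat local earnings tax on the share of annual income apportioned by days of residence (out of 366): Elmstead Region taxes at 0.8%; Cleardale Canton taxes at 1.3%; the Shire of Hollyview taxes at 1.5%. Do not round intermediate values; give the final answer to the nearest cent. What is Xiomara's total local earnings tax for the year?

$3,935.90

Elmstead Region, 1 Jan – 28 Mar 2008: 88 days → $318,000 × 0.8% × 88/366 = $611.6721
Cleardale Canton, 29 Mar – 16 Sep 2008: 172 days → $318,000 × 1.3% × 172/366 = $1,942.7541
The Shire of Hollyview, 17 Sep – 31 Dec 2008: 106 days → $318,000 × 1.5% × 106/366 = $1,381.4754
Total = $3,935.9016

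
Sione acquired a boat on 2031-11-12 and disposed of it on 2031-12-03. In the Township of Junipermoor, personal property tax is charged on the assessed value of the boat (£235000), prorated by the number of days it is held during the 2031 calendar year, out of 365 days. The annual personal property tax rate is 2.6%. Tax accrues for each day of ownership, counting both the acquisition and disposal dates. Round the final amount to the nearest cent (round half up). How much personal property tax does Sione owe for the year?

Days held (2031-11-12 to 2031-12-03): 22 out of 365
Tax = £235000 × 2.6% × 22/365 = £368.2740

£368.27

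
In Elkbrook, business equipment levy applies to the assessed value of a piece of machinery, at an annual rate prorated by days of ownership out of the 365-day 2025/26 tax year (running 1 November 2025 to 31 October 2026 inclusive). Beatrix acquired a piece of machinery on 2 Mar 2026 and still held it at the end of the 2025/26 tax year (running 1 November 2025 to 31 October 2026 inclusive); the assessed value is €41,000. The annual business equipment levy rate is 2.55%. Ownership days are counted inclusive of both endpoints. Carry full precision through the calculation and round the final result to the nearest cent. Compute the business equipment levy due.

€698.91

Days held (2 Mar – 31 Oct 2026): 244 out of 365
Tax = €41,000 × 2.55% × 244/365 = €698.9096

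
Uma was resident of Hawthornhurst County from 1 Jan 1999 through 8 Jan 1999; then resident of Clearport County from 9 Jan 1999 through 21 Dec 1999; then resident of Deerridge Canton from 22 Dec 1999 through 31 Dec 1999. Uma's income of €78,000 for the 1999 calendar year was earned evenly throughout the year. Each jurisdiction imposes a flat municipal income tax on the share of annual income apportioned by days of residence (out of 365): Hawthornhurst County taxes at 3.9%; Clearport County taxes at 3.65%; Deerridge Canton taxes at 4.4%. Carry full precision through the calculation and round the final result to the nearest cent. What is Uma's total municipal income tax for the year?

€2,867.30

Hawthornhurst County, 1 Jan – 8 Jan 1999: 8 days → €78,000 × 3.9% × 8/365 = €66.6740
Clearport County, 9 Jan – 21 Dec 1999: 347 days → €78,000 × 3.65% × 347/365 = €2,706.6000
Deerridge Canton, 22 Dec – 31 Dec 1999: 10 days → €78,000 × 4.4% × 10/365 = €94.0274
Total = €2,867.3014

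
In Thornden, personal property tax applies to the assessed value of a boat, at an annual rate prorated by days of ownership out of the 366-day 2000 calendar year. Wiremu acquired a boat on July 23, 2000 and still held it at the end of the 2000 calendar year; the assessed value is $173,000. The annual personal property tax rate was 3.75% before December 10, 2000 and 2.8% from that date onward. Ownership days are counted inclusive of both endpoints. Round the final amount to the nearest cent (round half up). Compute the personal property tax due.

July 23 – December 9, 2000: 140 days at 3.75% → $173,000 × 3.75% × 140/366 = $2,481.5574
December 10 – December 31, 2000: 22 days at 2.8% → $173,000 × 2.8% × 22/366 = $291.1694
Total = $2,772.7268

$2,772.73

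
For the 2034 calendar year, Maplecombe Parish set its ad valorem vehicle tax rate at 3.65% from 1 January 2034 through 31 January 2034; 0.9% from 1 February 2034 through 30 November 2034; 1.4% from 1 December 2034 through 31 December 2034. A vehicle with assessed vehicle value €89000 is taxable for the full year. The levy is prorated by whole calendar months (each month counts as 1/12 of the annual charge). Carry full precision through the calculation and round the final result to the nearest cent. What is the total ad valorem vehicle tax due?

1 January – 31 January 2034: 1 month at 3.65% → €89000 × 3.65% × 1/12 = €270.7083
1 February – 30 November 2034: 10 months at 0.9% → €89000 × 0.9% × 10/12 = €667.5000
1 December – 31 December 2034: 1 month at 1.4% → €89000 × 1.4% × 1/12 = €103.8333
Total = €1042.0417

€1042.04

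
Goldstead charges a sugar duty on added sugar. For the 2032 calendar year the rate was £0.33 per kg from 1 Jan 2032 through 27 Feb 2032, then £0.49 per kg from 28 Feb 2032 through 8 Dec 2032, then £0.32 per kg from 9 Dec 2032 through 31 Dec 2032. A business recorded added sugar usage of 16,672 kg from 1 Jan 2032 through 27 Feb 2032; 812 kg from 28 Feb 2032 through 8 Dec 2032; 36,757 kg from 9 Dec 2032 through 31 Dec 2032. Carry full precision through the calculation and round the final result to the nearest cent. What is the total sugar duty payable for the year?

1 Jan – 27 Feb 2032: 16,672 kg at £0.33/kg → £5501.76
28 Feb – 8 Dec 2032: 812 kg at £0.49/kg → £397.88
9 Dec – 31 Dec 2032: 36,757 kg at £0.32/kg → £11762.24

£17661.88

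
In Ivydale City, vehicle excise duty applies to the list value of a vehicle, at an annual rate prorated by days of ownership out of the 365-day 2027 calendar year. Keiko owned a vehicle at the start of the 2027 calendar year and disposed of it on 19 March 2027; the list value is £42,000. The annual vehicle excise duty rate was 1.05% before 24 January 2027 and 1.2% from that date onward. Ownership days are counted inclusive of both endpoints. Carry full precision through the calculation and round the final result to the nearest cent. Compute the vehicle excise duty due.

£103.73

1 January – 23 January 2027: 23 days at 1.05% → £42,000 × 1.05% × 23/365 = £27.7890
24 January – 19 March 2027: 55 days at 1.2% → £42,000 × 1.2% × 55/365 = £75.9452
Total = £103.7342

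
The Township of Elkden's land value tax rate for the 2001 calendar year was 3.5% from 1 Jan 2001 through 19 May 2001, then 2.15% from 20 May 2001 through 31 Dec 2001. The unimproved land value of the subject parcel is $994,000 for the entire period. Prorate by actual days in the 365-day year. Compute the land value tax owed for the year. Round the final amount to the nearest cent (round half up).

1 Jan – 19 May 2001: 139 days at 3.5% → $994,000 × 3.5% × 139/365 = $13,248.7945
20 May – 31 Dec 2001: 226 days at 2.15% → $994,000 × 2.15% × 226/365 = $13,232.4548
Total = $26,481.2493

$26,481.25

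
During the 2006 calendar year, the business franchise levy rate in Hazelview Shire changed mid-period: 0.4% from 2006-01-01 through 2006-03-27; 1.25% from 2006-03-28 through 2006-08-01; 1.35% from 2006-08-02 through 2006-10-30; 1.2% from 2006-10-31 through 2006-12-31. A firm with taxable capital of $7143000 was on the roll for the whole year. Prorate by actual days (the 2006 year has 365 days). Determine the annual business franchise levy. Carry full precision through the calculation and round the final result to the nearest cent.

2006-01-01 to 2006-03-27: 86 days at 0.4% → $7143000 × 0.4% × 86/365 = $6732.0329
2006-03-28 to 2006-08-01: 127 days at 1.25% → $7143000 × 1.25% × 127/365 = $31067.1575
2006-08-02 to 2006-10-30: 90 days at 1.35% → $7143000 × 1.35% × 90/365 = $23777.3836
2006-10-31 to 2006-12-31: 62 days at 1.2% → $7143000 × 1.2% × 62/365 = $14559.9781
Total = $76136.5521

$76136.55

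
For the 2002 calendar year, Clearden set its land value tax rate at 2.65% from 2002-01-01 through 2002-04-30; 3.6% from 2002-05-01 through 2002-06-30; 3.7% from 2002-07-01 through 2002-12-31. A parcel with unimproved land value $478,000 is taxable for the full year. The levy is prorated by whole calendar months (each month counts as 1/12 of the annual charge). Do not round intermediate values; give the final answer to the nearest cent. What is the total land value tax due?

2002-01-01 to 2002-04-30: 4 months at 2.65% → $478,000 × 2.65% × 4/12 = $4,222.3333
2002-05-01 to 2002-06-30: 2 months at 3.6% → $478,000 × 3.6% × 2/12 = $2,868.0000
2002-07-01 to 2002-12-31: 6 months at 3.7% → $478,000 × 3.7% × 6/12 = $8,843.0000
Total = $15,933.3333

$15,933.33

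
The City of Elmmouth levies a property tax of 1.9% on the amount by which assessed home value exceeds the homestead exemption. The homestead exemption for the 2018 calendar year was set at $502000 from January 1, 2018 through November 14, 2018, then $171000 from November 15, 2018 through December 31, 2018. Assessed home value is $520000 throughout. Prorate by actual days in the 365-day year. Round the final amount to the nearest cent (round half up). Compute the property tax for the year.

$1151.82

January 1 – November 14, 2018: 318 days, exemption $502000 → ($520000 − $502000) × 1.9% × 318/365 = $297.9616
November 15 – December 31, 2018: 47 days, exemption $171000 → ($520000 − $171000) × 1.9% × 47/365 = $853.8548
Total = $1151.8164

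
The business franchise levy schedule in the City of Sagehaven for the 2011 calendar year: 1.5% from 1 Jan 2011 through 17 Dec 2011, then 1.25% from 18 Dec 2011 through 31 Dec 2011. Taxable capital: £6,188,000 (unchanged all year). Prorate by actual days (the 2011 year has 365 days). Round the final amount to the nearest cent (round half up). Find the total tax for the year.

£92,226.63

1 Jan – 17 Dec 2011: 351 days at 1.5% → £6,188,000 × 1.5% × 351/365 = £89,259.7808
18 Dec – 31 Dec 2011: 14 days at 1.25% → £6,188,000 × 1.25% × 14/365 = £2,966.8493
Total = £92,226.6301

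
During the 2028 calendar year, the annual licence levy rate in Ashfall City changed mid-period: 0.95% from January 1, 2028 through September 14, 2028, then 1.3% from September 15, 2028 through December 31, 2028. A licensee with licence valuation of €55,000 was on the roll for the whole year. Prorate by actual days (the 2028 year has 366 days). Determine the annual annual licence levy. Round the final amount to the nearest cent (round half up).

January 1 – September 14, 2028: 258 days at 0.95% → €55,000 × 0.95% × 258/366 = €368.3197
September 15 – December 31, 2028: 108 days at 1.3% → €55,000 × 1.3% × 108/366 = €210.9836
Total = €579.3033

€579.30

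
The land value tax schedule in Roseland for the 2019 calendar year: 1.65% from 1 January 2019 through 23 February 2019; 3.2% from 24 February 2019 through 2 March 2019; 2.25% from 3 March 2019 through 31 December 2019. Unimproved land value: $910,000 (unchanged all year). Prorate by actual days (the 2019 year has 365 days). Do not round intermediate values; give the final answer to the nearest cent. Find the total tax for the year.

$19,833.01

1 January – 23 February 2019: 54 days at 1.65% → $910,000 × 1.65% × 54/365 = $2,221.3973
24 February – 2 March 2019: 7 days at 3.2% → $910,000 × 3.2% × 7/365 = $558.4658
3 March – 31 December 2019: 304 days at 2.25% → $910,000 × 2.25% × 304/365 = $17,053.1507
Total = $19,833.0137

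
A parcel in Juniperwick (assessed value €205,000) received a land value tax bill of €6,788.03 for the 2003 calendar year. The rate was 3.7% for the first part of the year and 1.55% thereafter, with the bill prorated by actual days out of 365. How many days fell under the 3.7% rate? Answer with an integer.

Let d = days at the first rate; then 365 − d days at the second rate.
€205,000 × [3.7%·d + 1.55%·(365−d)] / 365 = €6,788.03
Solving gives d = 299, so the new rate took effect on 27 October 2003.

299 days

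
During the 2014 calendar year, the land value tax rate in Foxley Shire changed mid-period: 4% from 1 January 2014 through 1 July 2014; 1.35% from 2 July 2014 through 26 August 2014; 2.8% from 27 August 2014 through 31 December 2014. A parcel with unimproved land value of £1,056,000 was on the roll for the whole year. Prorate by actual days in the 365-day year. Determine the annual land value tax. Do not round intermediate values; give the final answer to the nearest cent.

£33,537.40

1 January – 1 July 2014: 182 days at 4% → £1,056,000 × 4% × 182/365 = £21,062.1370
2 July – 26 August 2014: 56 days at 1.35% → £1,056,000 × 1.35% × 56/365 = £2,187.2219
27 August – 31 December 2014: 127 days at 2.8% → £1,056,000 × 2.8% × 127/365 = £10,288.0438
Total = £33,537.4027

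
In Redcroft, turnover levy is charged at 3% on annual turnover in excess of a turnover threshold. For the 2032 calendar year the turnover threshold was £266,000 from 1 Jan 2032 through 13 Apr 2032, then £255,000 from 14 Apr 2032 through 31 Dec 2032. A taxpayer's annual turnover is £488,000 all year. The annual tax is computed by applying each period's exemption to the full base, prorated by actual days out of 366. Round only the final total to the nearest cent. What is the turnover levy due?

1 Jan – 13 Apr 2032: 104 days, exemption £266,000 → (£488,000 − £266,000) × 3% × 104/366 = £1,892.4590
14 Apr – 31 Dec 2032: 262 days, exemption £255,000 → (£488,000 − £255,000) × 3% × 262/366 = £5,003.7705
Total = £6,896.2295

£6,896.23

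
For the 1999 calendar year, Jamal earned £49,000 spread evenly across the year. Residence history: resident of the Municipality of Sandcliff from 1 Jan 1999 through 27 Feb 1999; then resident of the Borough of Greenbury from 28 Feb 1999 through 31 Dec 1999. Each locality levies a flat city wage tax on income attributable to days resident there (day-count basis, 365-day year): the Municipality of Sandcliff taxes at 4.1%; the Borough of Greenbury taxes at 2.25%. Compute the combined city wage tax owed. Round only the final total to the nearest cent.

£1,246.55

The Municipality of Sandcliff, 1 Jan – 27 Feb 1999: 58 days → £49,000 × 4.1% × 58/365 = £319.2384
The Borough of Greenbury, 28 Feb – 31 Dec 1999: 307 days → £49,000 × 2.25% × 307/365 = £927.3082
Total = £1,246.5466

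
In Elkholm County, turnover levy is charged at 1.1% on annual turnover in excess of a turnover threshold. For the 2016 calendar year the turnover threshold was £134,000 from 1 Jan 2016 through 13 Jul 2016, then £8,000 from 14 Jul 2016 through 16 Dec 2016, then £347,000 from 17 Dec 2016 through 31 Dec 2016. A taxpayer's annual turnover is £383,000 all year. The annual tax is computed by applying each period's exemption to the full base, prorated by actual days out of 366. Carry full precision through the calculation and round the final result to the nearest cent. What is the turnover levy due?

1 Jan – 13 Jul 2016: 195 days, exemption £134,000 → (£383,000 − £134,000) × 1.1% × 195/366 = £1,459.3033
14 Jul – 16 Dec 2016: 156 days, exemption £8,000 → (£383,000 − £8,000) × 1.1% × 156/366 = £1,758.1967
17 Dec – 31 Dec 2016: 15 days, exemption £347,000 → (£383,000 − £347,000) × 1.1% × 15/366 = £16.2295
Total = £3,233.7295

£3,233.73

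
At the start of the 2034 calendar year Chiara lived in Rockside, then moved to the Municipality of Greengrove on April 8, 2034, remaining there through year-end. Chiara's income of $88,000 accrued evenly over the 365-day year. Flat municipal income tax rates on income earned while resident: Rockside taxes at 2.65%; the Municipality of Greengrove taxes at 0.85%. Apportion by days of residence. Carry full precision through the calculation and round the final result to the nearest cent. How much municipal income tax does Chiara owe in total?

Rockside, January 1 – April 7, 2034: 97 days → $88,000 × 2.65% × 97/365 = $619.7370
The Municipality of Greengrove, April 8 – December 31, 2034: 268 days → $88,000 × 0.85% × 268/365 = $549.2164
Total = $1,168.9534

$1,168.95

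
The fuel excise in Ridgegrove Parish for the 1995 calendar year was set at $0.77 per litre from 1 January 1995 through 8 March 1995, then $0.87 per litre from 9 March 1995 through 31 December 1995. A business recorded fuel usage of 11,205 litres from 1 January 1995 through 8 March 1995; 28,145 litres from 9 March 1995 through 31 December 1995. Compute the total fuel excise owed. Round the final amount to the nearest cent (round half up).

1 January – 8 March 1995: 11,205 litres at $0.77/litre → $8,627.85
9 March – 31 December 1995: 28,145 litres at $0.87/litre → $24,486.15

$33,114.00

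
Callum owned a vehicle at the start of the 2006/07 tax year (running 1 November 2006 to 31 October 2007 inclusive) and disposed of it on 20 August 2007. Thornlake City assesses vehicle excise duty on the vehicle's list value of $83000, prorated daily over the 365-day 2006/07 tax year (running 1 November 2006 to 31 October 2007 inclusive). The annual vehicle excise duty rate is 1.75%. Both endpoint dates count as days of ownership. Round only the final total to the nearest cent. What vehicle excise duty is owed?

Days held (1 November 2006 – 20 August 2007): 293 out of 365
Tax = $83000 × 1.75% × 293/365 = $1165.9795

$1165.98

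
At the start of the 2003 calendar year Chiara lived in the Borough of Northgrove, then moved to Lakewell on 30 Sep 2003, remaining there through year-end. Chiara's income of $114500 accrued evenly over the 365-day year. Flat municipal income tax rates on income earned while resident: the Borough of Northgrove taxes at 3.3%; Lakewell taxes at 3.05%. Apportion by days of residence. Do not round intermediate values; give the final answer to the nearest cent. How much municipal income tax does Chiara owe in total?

The Borough of Northgrove, 1 Jan – 29 Sep 2003: 272 days → $114500 × 3.3% × 272/365 = $2815.7589
Lakewell, 30 Sep – 31 Dec 2003: 93 days → $114500 × 3.05% × 93/365 = $889.8062
Total = $3705.5651

$3705.57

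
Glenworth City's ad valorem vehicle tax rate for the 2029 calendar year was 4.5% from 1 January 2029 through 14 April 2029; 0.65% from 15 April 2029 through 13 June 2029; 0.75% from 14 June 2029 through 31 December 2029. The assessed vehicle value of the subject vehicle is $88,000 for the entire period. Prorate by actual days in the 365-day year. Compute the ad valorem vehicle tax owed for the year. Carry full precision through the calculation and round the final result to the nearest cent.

$1,585.81

1 January – 14 April 2029: 104 days at 4.5% → $88,000 × 4.5% × 104/365 = $1,128.3288
15 April – 13 June 2029: 60 days at 0.65% → $88,000 × 0.65% × 60/365 = $94.0274
14 June – 31 December 2029: 201 days at 0.75% → $88,000 × 0.75% × 201/365 = $363.4521
Total = $1,585.8082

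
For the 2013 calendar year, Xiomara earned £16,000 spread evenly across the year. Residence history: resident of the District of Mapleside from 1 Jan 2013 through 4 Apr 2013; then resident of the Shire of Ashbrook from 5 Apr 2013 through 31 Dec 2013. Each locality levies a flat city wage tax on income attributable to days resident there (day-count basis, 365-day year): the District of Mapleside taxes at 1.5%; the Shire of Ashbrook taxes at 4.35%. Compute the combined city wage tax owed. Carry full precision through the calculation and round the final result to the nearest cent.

The District of Mapleside, 1 Jan – 4 Apr 2013: 94 days → £16,000 × 1.5% × 94/365 = £61.8082
The Shire of Ashbrook, 5 Apr – 31 Dec 2013: 271 days → £16,000 × 4.35% × 271/365 = £516.7562
Total = £578.5644

£578.56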